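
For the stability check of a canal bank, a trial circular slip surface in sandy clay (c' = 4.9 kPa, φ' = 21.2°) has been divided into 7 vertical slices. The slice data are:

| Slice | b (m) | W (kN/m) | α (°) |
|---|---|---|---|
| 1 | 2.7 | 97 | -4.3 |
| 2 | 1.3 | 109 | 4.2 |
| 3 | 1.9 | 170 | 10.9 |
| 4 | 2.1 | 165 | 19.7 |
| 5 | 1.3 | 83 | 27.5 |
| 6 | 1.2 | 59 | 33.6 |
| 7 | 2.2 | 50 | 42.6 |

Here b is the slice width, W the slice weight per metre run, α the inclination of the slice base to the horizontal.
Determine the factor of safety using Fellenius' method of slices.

FS = 1.74

Ordinary method of slices: FS = Σ[c'·Δl_i + (W_i cosα_i)·tanφ'] / Σ W_i sinα_i, with Δl_i = b_i / cosα_i.
Slice 1: Δl = 2.7/cos(-4.3°) = 2.708 m; N'_1 = 97·cos(-4.3°) = 96.7; c'Δl = 13.27; W sinα = -7.3
Slice 2: Δl = 1.3/cos4.2° = 1.304 m; N'_2 = 109·cos4.2° = 108.7; c'Δl = 6.39; W sinα = 8.0
Slice 3: Δl = 1.9/cos10.9° = 1.935 m; N'_3 = 170·cos10.9° = 166.9; c'Δl = 9.48; W sinα = 32.1
Slice 4: Δl = 2.1/cos19.7° = 2.231 m; N'_4 = 165·cos19.7° = 155.3; c'Δl = 10.93; W sinα = 55.6
Slice 5: Δl = 1.3/cos27.5° = 1.466 m; N'_5 = 83·cos27.5° = 73.6; c'Δl = 7.18; W sinα = 38.3
Slice 6: Δl = 1.2/cos33.6° = 1.441 m; N'_6 = 59·cos33.6° = 49.1; c'Δl = 7.06; W sinα = 32.7
Slice 7: Δl = 2.2/cos42.6° = 2.989 m; N'_7 = 50·cos42.6° = 36.8; c'Δl = 14.64; W sinα = 33.8
Σc'Δl = 69.0 kN/m; ΣN' = 687.3 kN/m; ΣW sinα = 193.3 kN/m
Resisting = 69.0 + 687.3·tan21.2° = 69.0 + 266.6 = 335.5 kN/m
FS = 335.5 / 193.3 = 1.736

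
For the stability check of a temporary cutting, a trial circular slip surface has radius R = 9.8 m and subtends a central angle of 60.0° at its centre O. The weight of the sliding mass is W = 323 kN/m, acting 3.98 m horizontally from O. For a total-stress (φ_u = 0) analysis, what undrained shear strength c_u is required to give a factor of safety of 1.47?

FS = c_u·L_a·R / (W·d), so c_u = FS·W·d / (L_a·R).
Arc length L_a = R·θ = 9.8·(60.0°·π/180) = 9.8·1.0472 = 10.26 m
c_u = 1.47·323·3.98 / (10.26·9.8) = 1889.7 / 100.57 = 18.79 kPa

c_u = 18.8 kPa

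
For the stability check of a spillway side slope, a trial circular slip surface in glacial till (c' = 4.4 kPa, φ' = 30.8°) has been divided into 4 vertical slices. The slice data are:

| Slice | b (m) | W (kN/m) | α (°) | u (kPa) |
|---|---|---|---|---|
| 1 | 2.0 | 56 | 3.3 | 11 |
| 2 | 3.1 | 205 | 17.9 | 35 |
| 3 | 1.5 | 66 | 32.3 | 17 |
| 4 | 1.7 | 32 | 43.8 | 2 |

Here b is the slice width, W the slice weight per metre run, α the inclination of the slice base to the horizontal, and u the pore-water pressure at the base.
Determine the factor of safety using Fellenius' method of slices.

Ordinary method of slices: FS = Σ[c'·Δl_i + (W_i cosα_i − u_i·Δl_i)·tanφ'] / Σ W_i sinα_i, with Δl_i = b_i / cosα_i.
Slice 1: Δl = 2.0/cos3.3° = 2.003 m; N'_1 = 56·cos3.3° − 11·2.003 = 33.9; c'Δl = 8.81; W sinα = 3.2
Slice 2: Δl = 3.1/cos17.9° = 3.258 m; N'_2 = 205·cos17.9° − 35·3.258 = 81.1; c'Δl = 14.33; W sinα = 63.0
Slice 3: Δl = 1.5/cos32.3° = 1.775 m; N'_3 = 66·cos32.3° − 17·1.775 = 25.6; c'Δl = 7.81; W sinα = 35.3
Slice 4: Δl = 1.7/cos43.8° = 2.355 m; N'_4 = 32·cos43.8° − 2·2.355 = 18.4; c'Δl = 10.36; W sinα = 22.1
Σc'Δl = 41.3 kN/m; ΣN' = 158.9 kN/m; ΣW sinα = 123.6 kN/m
Resisting = 41.3 + 158.9·tan30.8° = 41.3 + 94.7 = 136.1 kN/m
FS = 136.1 / 123.6 = 1.100

FS = 1.10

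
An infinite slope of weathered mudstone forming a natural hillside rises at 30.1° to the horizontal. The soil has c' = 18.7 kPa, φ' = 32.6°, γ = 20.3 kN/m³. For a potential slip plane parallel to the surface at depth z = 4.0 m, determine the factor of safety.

For an infinite slope with a slip plane parallel to the surface (no pore pressure): FS = [c' + γz cos²β tanφ'] / [γz sinβ cosβ].
γz = 20.3·4.0 = 81.20 kN/m²
Numerator = 18.7 + 81.20·cos²30.1°·tan32.6° = 18.7 + 81.20·0.7485·0.6395 = 57.569 kPa
Denominator = 81.20·sin30.1°·cos30.1° = 81.20·0.5015·0.8652 = 35.231 kPa
FS = 57.569 / 35.231 = 1.634

FS = 1.63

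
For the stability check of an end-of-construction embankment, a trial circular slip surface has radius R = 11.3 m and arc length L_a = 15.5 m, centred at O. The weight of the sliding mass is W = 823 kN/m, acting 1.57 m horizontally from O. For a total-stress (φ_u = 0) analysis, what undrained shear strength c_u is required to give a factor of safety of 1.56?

c_u = 11.5 kPa

FS = c_u·L_a·R / (W·d), so c_u = FS·W·d / (L_a·R).
c_u = 1.56·823·1.57 / (15.50·11.3) = 2015.7 / 175.15 = 11.51 kPa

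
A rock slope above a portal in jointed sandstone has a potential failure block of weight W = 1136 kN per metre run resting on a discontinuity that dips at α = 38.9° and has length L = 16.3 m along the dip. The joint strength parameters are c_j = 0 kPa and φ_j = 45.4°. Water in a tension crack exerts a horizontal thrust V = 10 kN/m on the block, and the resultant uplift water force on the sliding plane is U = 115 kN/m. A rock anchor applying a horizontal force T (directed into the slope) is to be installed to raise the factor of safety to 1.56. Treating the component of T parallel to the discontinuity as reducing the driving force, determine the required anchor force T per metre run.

Resolving forces along and normal to the sliding plane, with the horizontal anchor force T adding T·sinα to the effective normal force and T·cosα acting up the plane against the driving force:
FS = [c_jL + (W cosα − U − V sinα + T sinα) tanφ_j] / [W sinα + V cosα − T cosα]
Without the anchor: N' = 762.8 kN/m, driving T_d = 721.1 kN/m, resisting R = 0·16.3 + 762.8·tan45.4° = 773.5 kN/m, FS = 1.07.
Setting FS = 1.56 and solving for T:
1.56·(721.1 − T cos38.9°) = 773.5 + T sin38.9°·tan45.4°
T·(sin38.9°·tan45.4° + 1.56·cos38.9°) = 1.56·721.1 − 773.5
T·(0.6280·1.0141 + 1.56·0.7782) = 1125.0 − 773.5 = 351.5
T·1.8509 = 351.5
T = 189.9 kN/m

T = 190 kN/m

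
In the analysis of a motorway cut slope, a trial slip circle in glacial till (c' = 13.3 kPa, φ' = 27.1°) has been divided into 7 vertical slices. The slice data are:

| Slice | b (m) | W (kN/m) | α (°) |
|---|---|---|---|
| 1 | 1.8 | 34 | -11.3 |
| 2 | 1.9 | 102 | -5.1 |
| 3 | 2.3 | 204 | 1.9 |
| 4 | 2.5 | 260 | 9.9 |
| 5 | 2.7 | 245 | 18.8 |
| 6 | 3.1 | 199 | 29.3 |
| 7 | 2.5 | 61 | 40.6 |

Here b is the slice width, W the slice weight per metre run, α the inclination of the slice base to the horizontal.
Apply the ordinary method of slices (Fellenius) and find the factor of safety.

Ordinary method of slices: FS = Σ[c'·Δl_i + (W_i cosα_i)·tanφ'] / Σ W_i sinα_i, with Δl_i = b_i / cosα_i.
Slice 1: Δl = 1.8/cos(-11.3°) = 1.836 m; N'_1 = 34·cos(-11.3°) = 33.3; c'Δl = 24.41; W sinα = -6.7
Slice 2: Δl = 1.9/cos(-5.1°) = 1.908 m; N'_2 = 102·cos(-5.1°) = 101.6; c'Δl = 25.37; W sinα = -9.1
Slice 3: Δl = 2.3/cos1.9° = 2.301 m; N'_3 = 204·cos1.9° = 203.9; c'Δl = 30.61; W sinα = 6.8
Slice 4: Δl = 2.5/cos9.9° = 2.538 m; N'_4 = 260·cos9.9° = 256.1; c'Δl = 33.75; W sinα = 44.7
Slice 5: Δl = 2.7/cos18.8° = 2.852 m; N'_5 = 245·cos18.8° = 231.9; c'Δl = 37.93; W sinα = 79.0
Slice 6: Δl = 3.1/cos29.3° = 3.555 m; N'_6 = 199·cos29.3° = 173.5; c'Δl = 47.28; W sinα = 97.4
Slice 7: Δl = 2.5/cos40.6° = 3.293 m; N'_7 = 61·cos40.6° = 46.3; c'Δl = 43.79; W sinα = 39.7
Σc'Δl = 243.1 kN/m; ΣN' = 1046.7 kN/m; ΣW sinα = 251.8 kN/m
Resisting = 243.1 + 1046.7·tan27.1° = 243.1 + 535.6 = 778.8 kN/m
FS = 778.8 / 251.8 = 3.093

FS = 3.09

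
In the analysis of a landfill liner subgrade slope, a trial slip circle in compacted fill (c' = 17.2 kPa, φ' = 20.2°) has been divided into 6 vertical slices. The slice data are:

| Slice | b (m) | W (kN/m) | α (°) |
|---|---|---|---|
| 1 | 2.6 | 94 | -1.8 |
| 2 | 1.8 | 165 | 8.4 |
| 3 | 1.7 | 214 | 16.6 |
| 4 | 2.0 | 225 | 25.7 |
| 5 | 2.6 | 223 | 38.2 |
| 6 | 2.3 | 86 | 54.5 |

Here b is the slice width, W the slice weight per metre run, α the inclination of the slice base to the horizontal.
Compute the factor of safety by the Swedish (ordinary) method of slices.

FS = 1.54

Ordinary method of slices: FS = Σ[c'·Δl_i + (W_i cosα_i)·tanφ'] / Σ W_i sinα_i, with Δl_i = b_i / cosα_i.
Slice 1: Δl = 2.6/cos(-1.8°) = 2.601 m; N'_1 = 94·cos(-1.8°) = 94.0; c'Δl = 44.74; W sinα = -3.0
Slice 2: Δl = 1.8/cos8.4° = 1.820 m; N'_2 = 165·cos8.4° = 163.2; c'Δl = 31.30; W sinα = 24.1
Slice 3: Δl = 1.7/cos16.6° = 1.774 m; N'_3 = 214·cos16.6° = 205.1; c'Δl = 30.51; W sinα = 61.1
Slice 4: Δl = 2.0/cos25.7° = 2.220 m; N'_4 = 225·cos25.7° = 202.7; c'Δl = 38.18; W sinα = 97.6
Slice 5: Δl = 2.6/cos38.2° = 3.308 m; N'_5 = 223·cos38.2° = 175.2; c'Δl = 56.91; W sinα = 137.9
Slice 6: Δl = 2.3/cos54.5° = 3.961 m; N'_6 = 86·cos54.5° = 49.9; c'Δl = 68.12; W sinα = 70.0
Σc'Δl = 269.8 kN/m; ΣN' = 890.2 kN/m; ΣW sinα = 387.8 kN/m
Resisting = 269.8 + 890.2·tan20.2° = 269.8 + 327.5 = 597.3 kN/m
FS = 597.3 / 387.8 = 1.540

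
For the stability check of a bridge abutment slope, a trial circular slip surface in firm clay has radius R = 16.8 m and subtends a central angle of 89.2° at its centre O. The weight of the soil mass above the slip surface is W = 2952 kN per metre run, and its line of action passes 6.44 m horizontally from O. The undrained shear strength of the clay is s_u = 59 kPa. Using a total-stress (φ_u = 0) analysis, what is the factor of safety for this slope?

FS = 1.36

Taking moments about the centre O, the resisting moment is provided by the undrained shear strength acting along the arc:
Arc length L_a = R·θ = 16.8·(89.2°·π/180) = 16.8·1.5568 = 26.15 m
M_R = s_u·L_a·R = 59·26.15·16.8 = 25924.6 kN·m/m
M_D = W·d = 2952·6.44 = 19010.9 kN·m/m
FS = M_R / M_D = 25924.6 / 19010.9 = 1.364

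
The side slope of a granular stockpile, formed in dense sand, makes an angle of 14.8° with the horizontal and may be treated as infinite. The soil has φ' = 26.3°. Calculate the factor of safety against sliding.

For a dry cohesionless infinite slope the factor of safety is FS = tanφ' / tanβ.
FS = tan26.3° / tan14.8° = 0.4942 / 0.2642 = 1.871

FS = 1.87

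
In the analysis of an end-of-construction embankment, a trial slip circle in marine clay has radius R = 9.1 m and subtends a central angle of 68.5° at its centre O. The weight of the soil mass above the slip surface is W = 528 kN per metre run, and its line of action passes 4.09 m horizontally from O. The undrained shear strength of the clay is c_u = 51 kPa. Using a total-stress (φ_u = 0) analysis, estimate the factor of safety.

FS = 2.34

Taking moments about the centre O, the resisting moment is provided by the undrained shear strength acting along the arc:
Arc length L_a = R·θ = 9.1·(68.5°·π/180) = 9.1·1.1956 = 10.88 m
M_R = c_u·L_a·R = 51·10.88·9.1 = 5049.2 kN·m/m
M_D = W·d = 528·4.09 = 2159.5 kN·m/m
FS = M_R / M_D = 5049.2 / 2159.5 = 2.338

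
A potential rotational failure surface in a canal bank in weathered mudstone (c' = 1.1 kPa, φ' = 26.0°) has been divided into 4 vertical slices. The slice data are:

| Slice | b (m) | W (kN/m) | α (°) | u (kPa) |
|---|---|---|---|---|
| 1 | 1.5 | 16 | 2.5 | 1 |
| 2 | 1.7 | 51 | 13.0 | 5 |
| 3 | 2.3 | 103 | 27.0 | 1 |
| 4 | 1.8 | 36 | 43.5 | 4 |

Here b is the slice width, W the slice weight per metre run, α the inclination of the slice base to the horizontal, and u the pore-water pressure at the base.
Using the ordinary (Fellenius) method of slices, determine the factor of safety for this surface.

Ordinary method of slices: FS = Σ[c'·Δl_i + (W_i cosα_i − u_i·Δl_i)·tanφ'] / Σ W_i sinα_i, with Δl_i = b_i / cosα_i.
Slice 1: Δl = 1.5/cos2.5° = 1.501 m; N'_1 = 16·cos2.5° − 1·1.501 = 14.5; c'Δl = 1.65; W sinα = 0.7
Slice 2: Δl = 1.7/cos13.0° = 1.745 m; N'_2 = 51·cos13.0° − 5·1.745 = 41.0; c'Δl = 1.92; W sinα = 11.5
Slice 3: Δl = 2.3/cos27.0° = 2.581 m; N'_3 = 103·cos27.0° − 1·2.581 = 89.2; c'Δl = 2.84; W sinα = 46.8
Slice 4: Δl = 1.8/cos43.5° = 2.481 m; N'_4 = 36·cos43.5° − 4·2.481 = 16.2; c'Δl = 2.73; W sinα = 24.8
Σc'Δl = 9.1 kN/m; ΣN' = 160.8 kN/m; ΣW sinα = 83.7 kN/m
Resisting = 9.1 + 160.8·tan26.0° = 9.1 + 78.4 = 87.6 kN/m
FS = 87.6 / 83.7 = 1.046

FS = 1.05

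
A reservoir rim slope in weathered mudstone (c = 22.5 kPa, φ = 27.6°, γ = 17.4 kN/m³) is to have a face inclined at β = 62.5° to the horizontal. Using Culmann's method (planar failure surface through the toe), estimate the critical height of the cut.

H_c = 22.61 m

Culmann's analysis gives the critical failure plane at α_cr = (β + φ)/2 = (62.5 + 27.6)/2 = 45.0°, and the critical height
H_c = (4c/γ) · sinβ cosφ / [1 − cos(β − φ)]
    = (4·22.5/17.4) · sin62.5°·cos27.6° / [1 − cos(34.9°)]
    = 5.172 · 0.8870·0.8862 / [1 − 0.8202]
    = 5.172 · 0.7861 / 0.1798
    = 22.61 m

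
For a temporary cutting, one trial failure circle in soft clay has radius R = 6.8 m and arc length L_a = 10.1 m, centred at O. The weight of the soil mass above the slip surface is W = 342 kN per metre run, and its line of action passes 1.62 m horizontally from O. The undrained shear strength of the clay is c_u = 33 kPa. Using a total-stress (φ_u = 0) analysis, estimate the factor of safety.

Taking moments about the centre O, the resisting moment is provided by the undrained shear strength acting along the arc:
M_R = c_u·L_a·R = 33·10.10·6.8 = 2266.4 kN·m/m
M_D = W·d = 342·1.62 = 554.0 kN·m/m
FS = M_R / M_D = 2266.4 / 554.0 = 4.091

FS = 4.09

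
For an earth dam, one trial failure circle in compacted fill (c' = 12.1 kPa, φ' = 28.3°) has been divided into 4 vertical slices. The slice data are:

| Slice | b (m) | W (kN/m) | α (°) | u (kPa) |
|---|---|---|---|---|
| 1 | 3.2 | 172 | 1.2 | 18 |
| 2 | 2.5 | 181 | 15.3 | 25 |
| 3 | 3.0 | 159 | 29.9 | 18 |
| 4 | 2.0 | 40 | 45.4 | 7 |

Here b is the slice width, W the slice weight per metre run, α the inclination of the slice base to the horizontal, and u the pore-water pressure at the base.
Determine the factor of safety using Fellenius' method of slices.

Ordinary method of slices: FS = Σ[c'·Δl_i + (W_i cosα_i − u_i·Δl_i)·tanφ'] / Σ W_i sinα_i, with Δl_i = b_i / cosα_i.
Slice 1: Δl = 3.2/cos1.2° = 3.201 m; N'_1 = 172·cos1.2° − 18·3.201 = 114.3; c'Δl = 38.73; W sinα = 3.6
Slice 2: Δl = 2.5/cos15.3° = 2.592 m; N'_2 = 181·cos15.3° − 25·2.592 = 109.8; c'Δl = 31.36; W sinα = 47.8
Slice 3: Δl = 3.0/cos29.9° = 3.461 m; N'_3 = 159·cos29.9° − 18·3.461 = 75.5; c'Δl = 41.87; W sinα = 79.3
Slice 4: Δl = 2.0/cos45.4° = 2.848 m; N'_4 = 40·cos45.4° − 7·2.848 = 8.1; c'Δl = 34.47; W sinα = 28.5
Σc'Δl = 146.4 kN/m; ΣN' = 307.8 kN/m; ΣW sinα = 159.1 kN/m
Resisting = 146.4 + 307.8·tan28.3° = 146.4 + 165.7 = 312.2 kN/m
FS = 312.2 / 159.1 = 1.962

FS = 1.96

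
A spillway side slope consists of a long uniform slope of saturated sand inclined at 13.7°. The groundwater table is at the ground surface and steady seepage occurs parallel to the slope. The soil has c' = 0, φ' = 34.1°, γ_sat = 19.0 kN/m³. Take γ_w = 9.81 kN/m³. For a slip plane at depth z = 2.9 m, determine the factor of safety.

With seepage parallel to the slope and the water table at the surface, the effective normal stress on the slip plane uses the buoyant unit weight γ' = γ_sat − γ_w while the driving shear stress uses γ_sat:
FS = [c' + γ' z cos²β tanφ'] / [γ_sat z sinβ cosβ]
(For c' = 0 this reduces to FS = (γ'/γ_sat)·tanφ'/tanβ.)
γ' = 19.0 − 9.81 = 9.19 kN/m³
Numerator = 0.0 + 9.19·2.9·cos²13.7°·tan34.1° = 0.0 + 9.19·2.9·0.9439·0.6771 = 17.032 kPa
Denominator = 19.0·2.9·sin13.7°·cos13.7° = 19.0·2.9·0.2368·0.9715 = 12.679 kPa
FS = 17.032 / 12.679 = 1.343

FS = 1.34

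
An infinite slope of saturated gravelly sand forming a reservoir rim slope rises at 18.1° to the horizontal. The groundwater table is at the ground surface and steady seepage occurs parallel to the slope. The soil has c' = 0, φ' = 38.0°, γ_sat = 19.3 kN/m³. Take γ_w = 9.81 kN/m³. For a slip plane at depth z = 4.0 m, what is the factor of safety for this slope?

With seepage parallel to the slope and the water table at the surface, the effective normal stress on the slip plane uses the buoyant unit weight γ' = γ_sat − γ_w while the driving shear stress uses γ_sat:
FS = [c' + γ' z cos²β tanφ'] / [γ_sat z sinβ cosβ]
(For c' = 0 this reduces to FS = (γ'/γ_sat)·tanφ'/tanβ.)
γ' = 19.3 − 9.81 = 9.49 kN/m³
Numerator = 0.0 + 9.49·4.0·cos²18.1°·tan38.0° = 0.0 + 9.49·4.0·0.9035·0.7813 = 26.795 kPa
Denominator = 19.3·4.0·sin18.1°·cos18.1° = 19.3·4.0·0.3107·0.9505 = 22.797 kPa
FS = 26.795 / 22.797 = 1.175

FS = 1.18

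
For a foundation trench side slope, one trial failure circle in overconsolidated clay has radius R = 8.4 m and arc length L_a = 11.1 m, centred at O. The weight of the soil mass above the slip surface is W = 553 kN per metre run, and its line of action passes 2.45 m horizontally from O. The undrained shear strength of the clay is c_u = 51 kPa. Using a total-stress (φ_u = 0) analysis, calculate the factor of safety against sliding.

Taking moments about the centre O, the resisting moment is provided by the undrained shear strength acting along the arc:
M_R = c_u·L_a·R = 51·11.10·8.4 = 4755.2 kN·m/m
M_D = W·d = 553·2.45 = 1354.9 kN·m/m
FS = M_R / M_D = 4755.2 / 1354.9 = 3.510

FS = 3.51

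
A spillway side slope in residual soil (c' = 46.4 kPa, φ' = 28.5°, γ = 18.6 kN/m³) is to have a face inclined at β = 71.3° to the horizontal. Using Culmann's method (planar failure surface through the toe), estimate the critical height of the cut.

Culmann's analysis gives the critical failure plane at α_cr = (β + φ')/2 = (71.3 + 28.5)/2 = 49.9°, and the critical height
H_c = (4c'/γ) · sinβ cosφ' / [1 − cos(β − φ')]
    = (4·46.4/18.6) · sin71.3°·cos28.5° / [1 − cos(42.8°)]
    = 9.978 · 0.9472·0.8788 / [1 − 0.7337]
    = 9.978 · 0.8324 / 0.2663
    = 31.20 m

H_c = 31.20 m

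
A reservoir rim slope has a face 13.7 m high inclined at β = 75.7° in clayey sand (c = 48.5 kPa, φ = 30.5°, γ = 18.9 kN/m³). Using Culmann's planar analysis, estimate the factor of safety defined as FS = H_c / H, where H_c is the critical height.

H_c = (4c/γ) · sinβ cosφ / [1 − cos(β − φ)]
    = (4·48.5/18.9) · sin75.7°·cos30.5° / [1 − cos45.2°]
    = 10.265 · 0.8349 / 0.2954 = 29.02 m
FS = H_c / H = 29.02 / 13.7 = 2.118

FS = 2.12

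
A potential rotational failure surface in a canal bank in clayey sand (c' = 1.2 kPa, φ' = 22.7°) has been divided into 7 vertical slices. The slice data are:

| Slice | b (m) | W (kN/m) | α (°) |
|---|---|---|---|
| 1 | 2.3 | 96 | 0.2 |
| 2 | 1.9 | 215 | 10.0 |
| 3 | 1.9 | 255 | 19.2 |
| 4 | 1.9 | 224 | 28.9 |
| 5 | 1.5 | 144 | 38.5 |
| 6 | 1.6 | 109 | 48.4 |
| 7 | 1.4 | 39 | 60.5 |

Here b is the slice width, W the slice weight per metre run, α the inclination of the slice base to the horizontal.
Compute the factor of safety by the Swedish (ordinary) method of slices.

FS = 0.96

Ordinary method of slices: FS = Σ[c'·Δl_i + (W_i cosα_i)·tanφ'] / Σ W_i sinα_i, with Δl_i = b_i / cosα_i.
Slice 1: Δl = 2.3/cos0.2° = 2.300 m; N'_1 = 96·cos0.2° = 96.0; c'Δl = 2.76; W sinα = 0.3
Slice 2: Δl = 1.9/cos10.0° = 1.929 m; N'_2 = 215·cos10.0° = 211.7; c'Δl = 2.32; W sinα = 37.3
Slice 3: Δl = 1.9/cos19.2° = 2.012 m; N'_3 = 255·cos19.2° = 240.8; c'Δl = 2.41; W sinα = 83.9
Slice 4: Δl = 1.9/cos28.9° = 2.170 m; N'_4 = 224·cos28.9° = 196.1; c'Δl = 2.60; W sinα = 108.3
Slice 5: Δl = 1.5/cos38.5° = 1.917 m; N'_5 = 144·cos38.5° = 112.7; c'Δl = 2.30; W sinα = 89.6
Slice 6: Δl = 1.6/cos48.4° = 2.410 m; N'_6 = 109·cos48.4° = 72.4; c'Δl = 2.89; W sinα = 81.5
Slice 7: Δl = 1.4/cos60.5° = 2.843 m; N'_7 = 39·cos60.5° = 19.2; c'Δl = 3.41; W sinα = 33.9
Σc'Δl = 18.7 kN/m; ΣN' = 948.9 kN/m; ΣW sinα = 434.9 kN/m
Resisting = 18.7 + 948.9·tan22.7° = 18.7 + 396.9 = 415.6 kN/m
FS = 415.6 / 434.9 = 0.956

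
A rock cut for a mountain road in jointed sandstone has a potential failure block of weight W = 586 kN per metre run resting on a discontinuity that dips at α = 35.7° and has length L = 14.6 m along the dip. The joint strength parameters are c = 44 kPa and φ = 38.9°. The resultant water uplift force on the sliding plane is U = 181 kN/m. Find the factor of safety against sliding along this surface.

Resolving the block weight along and normal to the plane and applying the Mohr–Coulomb strength on the joint:
N' = W cosα − U = 586·cos35.7° − 181 = 294.9 kN/m
Driving force T = W sinα = 586·sin35.7° = 342.0 kN/m
Resisting force R = c·L + N'·tanφ = 44·14.6 + 294.9·tan38.9° = 642.4 + 237.9 = 880.3 kN/m
FS = R / T = 880.3 / 342.0 = 2.574

FS = 2.57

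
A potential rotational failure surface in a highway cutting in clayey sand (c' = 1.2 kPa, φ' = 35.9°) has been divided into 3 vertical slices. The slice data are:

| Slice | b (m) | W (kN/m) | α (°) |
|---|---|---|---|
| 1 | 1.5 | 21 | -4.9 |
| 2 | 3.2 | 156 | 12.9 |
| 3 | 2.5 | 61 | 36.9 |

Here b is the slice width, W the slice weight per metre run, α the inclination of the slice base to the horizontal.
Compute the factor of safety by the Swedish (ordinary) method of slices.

Ordinary method of slices: FS = Σ[c'·Δl_i + (W_i cosα_i)·tanφ'] / Σ W_i sinα_i, with Δl_i = b_i / cosα_i.
Slice 1: Δl = 1.5/cos(-4.9°) = 1.506 m; N'_1 = 21·cos(-4.9°) = 20.9; c'Δl = 1.81; W sinα = -1.8
Slice 2: Δl = 3.2/cos12.9° = 3.283 m; N'_2 = 156·cos12.9° = 152.1; c'Δl = 3.94; W sinα = 34.8
Slice 3: Δl = 2.5/cos36.9° = 3.126 m; N'_3 = 61·cos36.9° = 48.8; c'Δl = 3.75; W sinα = 36.6
Σc'Δl = 9.5 kN/m; ΣN' = 221.8 kN/m; ΣW sinα = 69.7 kN/m
Resisting = 9.5 + 221.8·tan35.9° = 9.5 + 160.5 = 170.0 kN/m
FS = 170.0 / 69.7 = 2.441

FS = 2.44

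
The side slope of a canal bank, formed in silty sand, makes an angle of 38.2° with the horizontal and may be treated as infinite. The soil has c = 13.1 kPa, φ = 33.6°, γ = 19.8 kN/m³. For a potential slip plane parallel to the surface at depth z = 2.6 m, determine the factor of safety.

FS = 1.37

For an infinite slope with a slip plane parallel to the surface (no pore pressure): FS = [c + γz cos²β tanφ] / [γz sinβ cosβ].
γz = 19.8·2.6 = 51.48 kN/m²
Numerator = 13.1 + 51.48·cos²38.2°·tan33.6° = 13.1 + 51.48·0.6176·0.6644 = 34.223 kPa
Denominator = 51.48·sin38.2°·cos38.2° = 51.48·0.6184·0.7859 = 25.018 kPa
FS = 34.223 / 25.018 = 1.368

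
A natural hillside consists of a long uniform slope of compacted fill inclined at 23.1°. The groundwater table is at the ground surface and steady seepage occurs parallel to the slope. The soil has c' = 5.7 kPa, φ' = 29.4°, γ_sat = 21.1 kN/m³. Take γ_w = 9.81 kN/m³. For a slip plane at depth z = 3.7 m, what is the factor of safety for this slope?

FS = 0.91

With seepage parallel to the slope and the water table at the surface, the effective normal stress on the slip plane uses the buoyant unit weight γ' = γ_sat − γ_w while the driving shear stress uses γ_sat:
FS = [c' + γ' z cos²β tanφ'] / [γ_sat z sinβ cosβ]
γ' = 21.1 − 9.81 = 11.29 kN/m³
Numerator = 5.7 + 11.29·3.7·cos²23.1°·tan29.4° = 5.7 + 11.29·3.7·0.8461·0.5635 = 25.615 kPa
Denominator = 21.1·3.7·sin23.1°·cos23.1° = 21.1·3.7·0.3923·0.9198 = 28.174 kPa
FS = 25.615 / 28.174 = 0.909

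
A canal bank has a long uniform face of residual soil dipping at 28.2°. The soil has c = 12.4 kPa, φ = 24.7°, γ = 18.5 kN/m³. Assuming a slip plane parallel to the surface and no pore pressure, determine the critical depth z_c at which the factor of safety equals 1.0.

Setting FS = 1.00 in FS = [c + γz cos²β tanφ] / [γz sinβ cosβ] and solving for z:
z = c / [γ cosβ (FS·sinβ − cosβ·tanφ)]
  = 12.4 / [18.5·cos28.2°·(1.00·sin28.2° − cos28.2°·tan24.7°)]
  = 12.4 / [18.5·0.8813·(1.00·0.4726 − 0.8813·0.4599)]
  = 12.4 / 1.0956 = 11.318 m

z_c = 11.32 m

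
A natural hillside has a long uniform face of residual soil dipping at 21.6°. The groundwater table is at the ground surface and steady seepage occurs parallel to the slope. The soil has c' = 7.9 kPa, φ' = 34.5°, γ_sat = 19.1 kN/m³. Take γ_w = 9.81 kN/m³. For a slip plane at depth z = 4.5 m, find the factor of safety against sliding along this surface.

With seepage parallel to the slope and the water table at the surface, the effective normal stress on the slip plane uses the buoyant unit weight γ' = γ_sat − γ_w while the driving shear stress uses γ_sat:
FS = [c' + γ' z cos²β tanφ'] / [γ_sat z sinβ cosβ]
γ' = 19.1 − 9.81 = 9.29 kN/m³
Numerator = 7.9 + 9.29·4.5·cos²21.6°·tan34.5° = 7.9 + 9.29·4.5·0.8645·0.6873 = 32.738 kPa
Denominator = 19.1·4.5·sin21.6°·cos21.6° = 19.1·4.5·0.3681·0.9298 = 29.418 kPa
FS = 32.738 / 29.418 = 1.113

FS = 1.11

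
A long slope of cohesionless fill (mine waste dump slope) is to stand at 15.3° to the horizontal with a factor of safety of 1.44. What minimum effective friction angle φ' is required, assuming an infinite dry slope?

FS = tanφ'/tanβ ⇒ tanφ' = FS · tanβ = 1.44 · tan15.3° = 0.3939
φ' = arctan(0.3939) = 21.50°

φ' = 21.5°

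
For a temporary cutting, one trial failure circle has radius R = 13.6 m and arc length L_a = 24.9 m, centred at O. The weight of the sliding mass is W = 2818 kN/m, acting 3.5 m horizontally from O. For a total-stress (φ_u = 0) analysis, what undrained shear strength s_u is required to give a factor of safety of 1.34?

FS = s_u·L_a·R / (W·d), so s_u = FS·W·d / (L_a·R).
s_u = 1.34·2818·3.5 / (24.90·13.6) = 13216.4 / 338.64 = 39.03 kPa

s_u = 39.0 kPa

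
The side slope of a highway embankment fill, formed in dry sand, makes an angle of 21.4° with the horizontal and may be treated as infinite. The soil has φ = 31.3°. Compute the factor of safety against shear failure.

FS = 1.55

For a dry cohesionless infinite slope the factor of safety is FS = tanφ / tanβ.
FS = tan31.3° / tan21.4° = 0.6080 / 0.3919 = 1.551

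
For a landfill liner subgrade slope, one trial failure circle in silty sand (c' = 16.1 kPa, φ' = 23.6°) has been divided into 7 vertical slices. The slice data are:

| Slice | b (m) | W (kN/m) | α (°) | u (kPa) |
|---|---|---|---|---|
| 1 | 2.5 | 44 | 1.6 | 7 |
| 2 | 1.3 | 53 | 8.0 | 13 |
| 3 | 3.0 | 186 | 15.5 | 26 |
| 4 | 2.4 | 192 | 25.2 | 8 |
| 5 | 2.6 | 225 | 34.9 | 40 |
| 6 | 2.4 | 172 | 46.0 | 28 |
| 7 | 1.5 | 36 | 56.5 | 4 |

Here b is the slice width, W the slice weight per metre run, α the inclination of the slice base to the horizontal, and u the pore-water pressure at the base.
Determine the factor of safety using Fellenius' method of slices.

Ordinary method of slices: FS = Σ[c'·Δl_i + (W_i cosα_i − u_i·Δl_i)·tanφ'] / Σ W_i sinα_i, with Δl_i = b_i / cosα_i.
Slice 1: Δl = 2.5/cos1.6° = 2.501 m; N'_1 = 44·cos1.6° − 7·2.501 = 26.5; c'Δl = 40.27; W sinα = 1.2
Slice 2: Δl = 1.3/cos8.0° = 1.313 m; N'_2 = 53·cos8.0° − 13·1.313 = 35.4; c'Δl = 21.14; W sinα = 7.4
Slice 3: Δl = 3.0/cos15.5° = 3.113 m; N'_3 = 186·cos15.5° − 26·3.113 = 98.3; c'Δl = 50.12; W sinα = 49.7
Slice 4: Δl = 2.4/cos25.2° = 2.652 m; N'_4 = 192·cos25.2° − 8·2.652 = 152.5; c'Δl = 42.70; W sinα = 81.7
Slice 5: Δl = 2.6/cos34.9° = 3.170 m; N'_5 = 225·cos34.9° − 40·3.170 = 57.7; c'Δl = 51.04; W sinα = 128.7
Slice 6: Δl = 2.4/cos46.0° = 3.455 m; N'_6 = 172·cos46.0° − 28·3.455 = 22.7; c'Δl = 55.62; W sinα = 123.7
Slice 7: Δl = 1.5/cos56.5° = 2.718 m; N'_7 = 36·cos56.5° − 4·2.718 = 9.0; c'Δl = 43.75; W sinα = 30.0
Σc'Δl = 304.6 kN/m; ΣN' = 402.2 kN/m; ΣW sinα = 422.5 kN/m
Resisting = 304.6 + 402.2·tan23.6° = 304.6 + 175.7 = 480.3 kN/m
FS = 480.3 / 422.5 = 1.137

FS = 1.14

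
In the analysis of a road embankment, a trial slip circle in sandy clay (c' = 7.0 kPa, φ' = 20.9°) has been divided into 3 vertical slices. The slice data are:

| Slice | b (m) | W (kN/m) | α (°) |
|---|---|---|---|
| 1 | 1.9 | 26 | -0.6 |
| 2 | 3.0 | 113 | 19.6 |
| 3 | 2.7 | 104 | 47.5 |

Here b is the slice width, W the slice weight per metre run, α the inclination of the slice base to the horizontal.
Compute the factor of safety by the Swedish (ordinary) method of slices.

FS = 1.23

Ordinary method of slices: FS = Σ[c'·Δl_i + (W_i cosα_i)·tanφ'] / Σ W_i sinα_i, with Δl_i = b_i / cosα_i.
Slice 1: Δl = 1.9/cos(-0.6°) = 1.900 m; N'_1 = 26·cos(-0.6°) = 26.0; c'Δl = 13.30; W sinα = -0.3
Slice 2: Δl = 3.0/cos19.6° = 3.185 m; N'_2 = 113·cos19.6° = 106.5; c'Δl = 22.29; W sinα = 37.9
Slice 3: Δl = 2.7/cos47.5° = 3.997 m; N'_3 = 104·cos47.5° = 70.3; c'Δl = 27.98; W sinα = 76.7
Σc'Δl = 63.6 kN/m; ΣN' = 202.7 kN/m; ΣW sinα = 114.3 kN/m
Resisting = 63.6 + 202.7·tan20.9° = 63.6 + 77.4 = 141.0 kN/m
FS = 141.0 / 114.3 = 1.233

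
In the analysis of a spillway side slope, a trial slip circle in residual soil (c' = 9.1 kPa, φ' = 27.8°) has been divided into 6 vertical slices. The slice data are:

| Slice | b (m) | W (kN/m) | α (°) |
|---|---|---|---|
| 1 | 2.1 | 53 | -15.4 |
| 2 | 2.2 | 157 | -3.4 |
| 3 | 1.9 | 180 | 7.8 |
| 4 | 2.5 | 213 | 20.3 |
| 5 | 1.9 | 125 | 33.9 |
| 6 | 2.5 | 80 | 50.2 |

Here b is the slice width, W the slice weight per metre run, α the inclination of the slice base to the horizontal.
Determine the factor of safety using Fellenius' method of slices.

Ordinary method of slices: FS = Σ[c'·Δl_i + (W_i cosα_i)·tanφ'] / Σ W_i sinα_i, with Δl_i = b_i / cosα_i.
Slice 1: Δl = 2.1/cos(-15.4°) = 2.178 m; N'_1 = 53·cos(-15.4°) = 51.1; c'Δl = 19.82; W sinα = -14.1
Slice 2: Δl = 2.2/cos(-3.4°) = 2.204 m; N'_2 = 157·cos(-3.4°) = 156.7; c'Δl = 20.06; W sinα = -9.3
Slice 3: Δl = 1.9/cos7.8° = 1.918 m; N'_3 = 180·cos7.8° = 178.3; c'Δl = 17.45; W sinα = 24.4
Slice 4: Δl = 2.5/cos20.3° = 2.666 m; N'_4 = 213·cos20.3° = 199.8; c'Δl = 24.26; W sinα = 73.9
Slice 5: Δl = 1.9/cos33.9° = 2.289 m; N'_5 = 125·cos33.9° = 103.8; c'Δl = 20.83; W sinα = 69.7
Slice 6: Δl = 2.5/cos50.2° = 3.906 m; N'_6 = 80·cos50.2° = 51.2; c'Δl = 35.54; W sinα = 61.5
Σc'Δl = 138.0 kN/m; ΣN' = 740.9 kN/m; ΣW sinα = 206.1 kN/m
Resisting = 138.0 + 740.9·tan27.8° = 138.0 + 390.6 = 528.6 kN/m
FS = 528.6 / 206.1 = 2.564

FS = 2.56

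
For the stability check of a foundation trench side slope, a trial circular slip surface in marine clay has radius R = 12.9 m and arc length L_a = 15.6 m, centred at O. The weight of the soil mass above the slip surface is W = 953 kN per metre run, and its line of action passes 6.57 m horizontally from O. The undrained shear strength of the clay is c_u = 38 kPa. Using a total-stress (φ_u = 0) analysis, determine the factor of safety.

FS = 1.22

Taking moments about the centre O, the resisting moment is provided by the undrained shear strength acting along the arc:
M_R = c_u·L_a·R = 38·15.60·12.9 = 7647.1 kN·m/m
M_D = W·d = 953·6.57 = 6261.2 kN·m/m
FS = M_R / M_D = 7647.1 / 6261.2 = 1.221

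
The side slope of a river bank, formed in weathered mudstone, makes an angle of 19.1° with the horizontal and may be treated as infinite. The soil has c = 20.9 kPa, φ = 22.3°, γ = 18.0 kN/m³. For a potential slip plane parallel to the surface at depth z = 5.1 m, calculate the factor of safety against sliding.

For an infinite slope with a slip plane parallel to the surface (no pore pressure): FS = [c + γz cos²β tanφ] / [γz sinβ cosβ].
γz = 18.0·5.1 = 91.80 kN/m²
Numerator = 20.9 + 91.80·cos²19.1°·tan22.3° = 20.9 + 91.80·0.8929·0.4101 = 54.519 kPa
Denominator = 91.80·sin19.1°·cos19.1° = 91.80·0.3272·0.9449 = 28.385 kPa
FS = 54.519 / 28.385 = 1.921

FS = 1.92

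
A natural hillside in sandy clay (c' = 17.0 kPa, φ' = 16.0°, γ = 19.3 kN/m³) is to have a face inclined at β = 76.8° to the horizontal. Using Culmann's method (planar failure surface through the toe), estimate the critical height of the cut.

H_c = 6.44 m

Culmann's analysis gives the critical failure plane at α_cr = (β + φ')/2 = (76.8 + 16.0)/2 = 46.4°, and the critical height
H_c = (4c'/γ) · sinβ cosφ' / [1 − cos(β − φ')]
    = (4·17.0/19.3) · sin76.8°·cos16.0° / [1 − cos(60.8°)]
    = 3.523 · 0.9736·0.9613 / [1 − 0.4879]
    = 3.523 · 0.9359 / 0.5121
    = 6.44 m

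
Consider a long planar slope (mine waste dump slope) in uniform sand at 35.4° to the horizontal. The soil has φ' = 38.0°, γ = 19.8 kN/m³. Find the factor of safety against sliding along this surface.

For a dry cohesionless infinite slope the factor of safety is FS = tanφ' / tanβ.
FS = tan38.0° / tan35.4° = 0.7813 / 0.7107 = 1.099

FS = 1.10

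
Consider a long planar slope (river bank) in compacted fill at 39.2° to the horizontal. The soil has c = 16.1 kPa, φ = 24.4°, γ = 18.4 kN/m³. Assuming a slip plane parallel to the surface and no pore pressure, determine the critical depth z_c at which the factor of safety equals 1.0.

z_c = 4.03 m

Setting FS = 1.00 in FS = [c + γz cos²β tanφ] / [γz sinβ cosβ] and solving for z:
z = c / [γ cosβ (FS·sinβ − cosβ·tanφ)]
  = 16.1 / [18.4·cos39.2°·(1.00·sin39.2° − cos39.2°·tan24.4°)]
  = 16.1 / [18.4·0.7749·(1.00·0.6320 − 0.7749·0.4536)]
  = 16.1 / 3.9996 = 4.025 m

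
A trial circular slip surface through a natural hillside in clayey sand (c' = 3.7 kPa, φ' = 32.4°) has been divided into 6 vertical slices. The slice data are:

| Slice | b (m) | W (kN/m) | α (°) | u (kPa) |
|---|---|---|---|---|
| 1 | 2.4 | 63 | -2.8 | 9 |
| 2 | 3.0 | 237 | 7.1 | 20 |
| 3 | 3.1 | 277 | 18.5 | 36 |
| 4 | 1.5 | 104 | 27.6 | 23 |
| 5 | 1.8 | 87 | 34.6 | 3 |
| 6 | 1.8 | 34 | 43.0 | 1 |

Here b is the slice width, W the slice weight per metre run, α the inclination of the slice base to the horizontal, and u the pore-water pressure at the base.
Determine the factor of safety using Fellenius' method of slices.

Ordinary method of slices: FS = Σ[c'·Δl_i + (W_i cosα_i − u_i·Δl_i)·tanφ'] / Σ W_i sinα_i, with Δl_i = b_i / cosα_i.
Slice 1: Δl = 2.4/cos(-2.8°) = 2.403 m; N'_1 = 63·cos(-2.8°) − 9·2.403 = 41.3; c'Δl = 8.89; W sinα = -3.1
Slice 2: Δl = 3.0/cos7.1° = 3.023 m; N'_2 = 237·cos7.1° − 20·3.023 = 174.7; c'Δl = 11.19; W sinα = 29.3
Slice 3: Δl = 3.1/cos18.5° = 3.269 m; N'_3 = 277·cos18.5° − 36·3.269 = 145.0; c'Δl = 12.10; W sinα = 87.9
Slice 4: Δl = 1.5/cos27.6° = 1.693 m; N'_4 = 104·cos27.6° − 23·1.693 = 53.2; c'Δl = 6.26; W sinα = 48.2
Slice 5: Δl = 1.8/cos34.6° = 2.187 m; N'_5 = 87·cos34.6° − 3·2.187 = 65.1; c'Δl = 8.09; W sinα = 49.4
Slice 6: Δl = 1.8/cos43.0° = 2.461 m; N'_6 = 34·cos43.0° − 1·2.461 = 22.4; c'Δl = 9.11; W sinα = 23.2
Σc'Δl = 55.6 kN/m; ΣN' = 501.7 kN/m; ΣW sinα = 234.9 kN/m
Resisting = 55.6 + 501.7·tan32.4° = 55.6 + 318.4 = 374.0 kN/m
FS = 374.0 / 234.9 = 1.592

FS = 1.59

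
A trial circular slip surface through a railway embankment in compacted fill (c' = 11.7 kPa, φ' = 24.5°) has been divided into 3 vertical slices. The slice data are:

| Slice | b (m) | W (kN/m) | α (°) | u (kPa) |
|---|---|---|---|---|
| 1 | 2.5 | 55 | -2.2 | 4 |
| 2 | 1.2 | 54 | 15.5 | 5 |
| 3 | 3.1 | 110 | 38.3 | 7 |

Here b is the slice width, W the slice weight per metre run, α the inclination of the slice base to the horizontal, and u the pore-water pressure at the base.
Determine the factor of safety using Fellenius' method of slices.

FS = 1.96

Ordinary method of slices: FS = Σ[c'·Δl_i + (W_i cosα_i − u_i·Δl_i)·tanφ'] / Σ W_i sinα_i, with Δl_i = b_i / cosα_i.
Slice 1: Δl = 2.5/cos(-2.2°) = 2.502 m; N'_1 = 55·cos(-2.2°) − 4·2.502 = 45.0; c'Δl = 29.27; W sinα = -2.1
Slice 2: Δl = 1.2/cos15.5° = 1.245 m; N'_2 = 54·cos15.5° − 5·1.245 = 45.8; c'Δl = 14.57; W sinα = 14.4
Slice 3: Δl = 3.1/cos38.3° = 3.950 m; N'_3 = 110·cos38.3° − 7·3.950 = 58.7; c'Δl = 46.22; W sinα = 68.2
Σc'Δl = 90.1 kN/m; ΣN' = 149.4 kN/m; ΣW sinα = 80.5 kN/m
Resisting = 90.1 + 149.4·tan24.5° = 90.1 + 68.1 = 158.2 kN/m
FS = 158.2 / 80.5 = 1.965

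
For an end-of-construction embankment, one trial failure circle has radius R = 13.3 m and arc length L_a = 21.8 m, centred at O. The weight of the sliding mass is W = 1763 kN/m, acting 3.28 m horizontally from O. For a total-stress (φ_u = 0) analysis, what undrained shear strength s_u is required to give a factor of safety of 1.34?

FS = s_u·L_a·R / (W·d), so s_u = FS·W·d / (L_a·R).
s_u = 1.34·1763·3.28 / (21.80·13.3) = 7748.7 / 289.94 = 26.73 kPa

s_u = 26.7 kPa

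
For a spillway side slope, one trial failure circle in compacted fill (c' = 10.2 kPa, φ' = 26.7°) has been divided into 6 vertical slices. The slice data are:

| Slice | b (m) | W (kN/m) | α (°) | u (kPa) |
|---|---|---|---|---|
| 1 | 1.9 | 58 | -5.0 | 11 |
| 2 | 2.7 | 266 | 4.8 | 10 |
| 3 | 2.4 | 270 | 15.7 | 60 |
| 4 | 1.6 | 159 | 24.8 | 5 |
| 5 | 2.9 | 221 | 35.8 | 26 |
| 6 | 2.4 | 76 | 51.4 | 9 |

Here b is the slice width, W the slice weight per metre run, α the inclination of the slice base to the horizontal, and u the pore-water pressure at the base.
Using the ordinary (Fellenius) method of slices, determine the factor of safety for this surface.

FS = 1.38

Ordinary method of slices: FS = Σ[c'·Δl_i + (W_i cosα_i − u_i·Δl_i)·tanφ'] / Σ W_i sinα_i, with Δl_i = b_i / cosα_i.
Slice 1: Δl = 1.9/cos(-5.0°) = 1.907 m; N'_1 = 58·cos(-5.0°) − 11·1.907 = 36.8; c'Δl = 19.45; W sinα = -5.1
Slice 2: Δl = 2.7/cos4.8° = 2.710 m; N'_2 = 266·cos4.8° − 10·2.710 = 238.0; c'Δl = 27.64; W sinα = 22.3
Slice 3: Δl = 2.4/cos15.7° = 2.493 m; N'_3 = 270·cos15.7° − 60·2.493 = 110.3; c'Δl = 25.43; W sinα = 73.1
Slice 4: Δl = 1.6/cos24.8° = 1.763 m; N'_4 = 159·cos24.8° − 5·1.763 = 135.5; c'Δl = 17.98; W sinα = 66.7
Slice 5: Δl = 2.9/cos35.8° = 3.576 m; N'_5 = 221·cos35.8° − 26·3.576 = 86.3; c'Δl = 36.47; W sinα = 129.3
Slice 6: Δl = 2.4/cos51.4° = 3.847 m; N'_6 = 76·cos51.4° − 9·3.847 = 12.8; c'Δl = 39.24; W sinα = 59.4
Σc'Δl = 166.2 kN/m; ΣN' = 619.7 kN/m; ΣW sinα = 345.6 kN/m
Resisting = 166.2 + 619.7·tan26.7° = 166.2 + 311.7 = 477.9 kN/m
FS = 477.9 / 345.6 = 1.383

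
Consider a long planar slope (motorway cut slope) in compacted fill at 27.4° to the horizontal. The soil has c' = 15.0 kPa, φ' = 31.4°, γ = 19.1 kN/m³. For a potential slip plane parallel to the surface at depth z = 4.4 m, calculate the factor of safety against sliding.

For an infinite slope with a slip plane parallel to the surface (no pore pressure): FS = [c' + γz cos²β tanφ'] / [γz sinβ cosβ].
γz = 19.1·4.4 = 84.04 kN/m²
Numerator = 15.0 + 84.04·cos²27.4°·tan31.4° = 15.0 + 84.04·0.7882·0.6104 = 55.434 kPa
Denominator = 84.04·sin27.4°·cos27.4° = 84.04·0.4602·0.8878 = 34.336 kPa
FS = 55.434 / 34.336 = 1.614

FS = 1.61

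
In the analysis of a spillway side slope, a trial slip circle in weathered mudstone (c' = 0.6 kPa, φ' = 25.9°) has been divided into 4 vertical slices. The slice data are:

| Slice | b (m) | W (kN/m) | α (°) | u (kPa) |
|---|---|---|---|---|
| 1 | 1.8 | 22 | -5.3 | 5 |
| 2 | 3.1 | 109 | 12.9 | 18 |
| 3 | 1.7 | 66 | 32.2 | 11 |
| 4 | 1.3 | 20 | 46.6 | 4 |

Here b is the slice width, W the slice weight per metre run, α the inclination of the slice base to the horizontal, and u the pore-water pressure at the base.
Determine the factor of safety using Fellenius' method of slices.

Ordinary method of slices: FS = Σ[c'·Δl_i + (W_i cosα_i − u_i·Δl_i)·tanφ'] / Σ W_i sinα_i, with Δl_i = b_i / cosα_i.
Slice 1: Δl = 1.8/cos(-5.3°) = 1.808 m; N'_1 = 22·cos(-5.3°) − 5·1.808 = 12.9; c'Δl = 1.08; W sinα = -2.0
Slice 2: Δl = 3.1/cos12.9° = 3.180 m; N'_2 = 109·cos12.9° − 18·3.180 = 49.0; c'Δl = 1.91; W sinα = 24.3
Slice 3: Δl = 1.7/cos32.2° = 2.009 m; N'_3 = 66·cos32.2° − 11·2.009 = 33.7; c'Δl = 1.21; W sinα = 35.2
Slice 4: Δl = 1.3/cos46.6° = 1.892 m; N'_4 = 20·cos46.6° − 4·1.892 = 6.2; c'Δl = 1.14; W sinα = 14.5
Σc'Δl = 5.3 kN/m; ΣN' = 101.8 kN/m; ΣW sinα = 72.0 kN/m
Resisting = 5.3 + 101.8·tan25.9° = 5.3 + 49.4 = 54.8 kN/m
FS = 54.8 / 72.0 = 0.761

FS = 0.76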